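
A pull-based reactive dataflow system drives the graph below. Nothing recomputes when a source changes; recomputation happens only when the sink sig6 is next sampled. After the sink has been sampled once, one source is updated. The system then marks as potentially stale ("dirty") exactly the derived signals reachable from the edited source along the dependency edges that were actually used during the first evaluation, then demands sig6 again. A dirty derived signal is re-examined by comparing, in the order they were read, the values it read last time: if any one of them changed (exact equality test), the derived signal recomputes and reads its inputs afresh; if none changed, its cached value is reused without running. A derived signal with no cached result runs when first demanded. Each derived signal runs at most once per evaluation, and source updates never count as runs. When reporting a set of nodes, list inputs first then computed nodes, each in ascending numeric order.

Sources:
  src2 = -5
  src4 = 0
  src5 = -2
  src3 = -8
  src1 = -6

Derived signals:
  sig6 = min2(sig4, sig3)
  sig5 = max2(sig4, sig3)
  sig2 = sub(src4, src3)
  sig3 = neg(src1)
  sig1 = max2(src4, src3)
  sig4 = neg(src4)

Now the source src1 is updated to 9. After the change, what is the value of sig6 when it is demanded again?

New value of sig6: -9.

First evaluation (everything demanded from the output):
  sig3 = neg(-6) = 6
  sig4 = neg(0) = 0
  sig6 = min2(0, 6) = 0

Propagation after the edit:
  sig3: runs — src1 -6->9; result -9.
  sig6: runs — sig3 6->-9; result -9.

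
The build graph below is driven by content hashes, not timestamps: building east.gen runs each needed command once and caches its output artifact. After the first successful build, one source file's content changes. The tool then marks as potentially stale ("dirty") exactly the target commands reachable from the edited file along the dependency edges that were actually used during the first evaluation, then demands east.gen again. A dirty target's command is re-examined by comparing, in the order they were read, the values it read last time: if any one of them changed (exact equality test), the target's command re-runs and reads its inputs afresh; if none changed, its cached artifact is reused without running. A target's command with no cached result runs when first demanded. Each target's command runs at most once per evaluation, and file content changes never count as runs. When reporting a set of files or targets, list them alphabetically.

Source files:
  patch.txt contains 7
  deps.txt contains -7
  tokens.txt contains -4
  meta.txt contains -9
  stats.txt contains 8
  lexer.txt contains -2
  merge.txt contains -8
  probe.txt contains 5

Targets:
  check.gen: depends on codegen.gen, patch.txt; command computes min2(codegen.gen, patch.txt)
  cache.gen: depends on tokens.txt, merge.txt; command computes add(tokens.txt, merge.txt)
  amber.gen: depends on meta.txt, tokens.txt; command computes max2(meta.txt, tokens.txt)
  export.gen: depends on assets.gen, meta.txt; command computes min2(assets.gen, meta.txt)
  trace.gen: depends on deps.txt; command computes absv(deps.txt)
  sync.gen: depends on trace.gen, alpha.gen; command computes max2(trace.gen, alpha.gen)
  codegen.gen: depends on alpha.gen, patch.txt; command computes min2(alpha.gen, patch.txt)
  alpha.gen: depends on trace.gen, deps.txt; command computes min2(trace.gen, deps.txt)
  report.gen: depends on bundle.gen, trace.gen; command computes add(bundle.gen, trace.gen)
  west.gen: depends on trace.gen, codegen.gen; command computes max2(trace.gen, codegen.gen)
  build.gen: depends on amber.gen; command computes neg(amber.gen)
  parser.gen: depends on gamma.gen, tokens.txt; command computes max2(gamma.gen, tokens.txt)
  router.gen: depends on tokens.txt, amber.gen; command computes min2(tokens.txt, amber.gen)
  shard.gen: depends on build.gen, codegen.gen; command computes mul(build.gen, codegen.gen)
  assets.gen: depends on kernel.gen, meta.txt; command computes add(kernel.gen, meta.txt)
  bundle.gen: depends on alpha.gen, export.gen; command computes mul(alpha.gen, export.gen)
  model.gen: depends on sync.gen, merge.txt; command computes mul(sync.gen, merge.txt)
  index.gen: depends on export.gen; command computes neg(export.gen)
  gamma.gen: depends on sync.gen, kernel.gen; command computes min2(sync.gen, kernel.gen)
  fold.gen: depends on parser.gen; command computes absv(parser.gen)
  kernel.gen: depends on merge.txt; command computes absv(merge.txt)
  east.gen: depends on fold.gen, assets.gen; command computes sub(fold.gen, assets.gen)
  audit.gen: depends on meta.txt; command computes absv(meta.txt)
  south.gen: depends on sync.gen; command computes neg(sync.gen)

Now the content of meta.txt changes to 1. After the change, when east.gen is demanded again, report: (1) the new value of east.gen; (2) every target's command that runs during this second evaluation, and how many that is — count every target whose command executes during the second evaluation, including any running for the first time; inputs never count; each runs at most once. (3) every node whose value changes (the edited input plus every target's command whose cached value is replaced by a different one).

east.gen now evaluates to -2.
Run set: assets.gen, east.gen (2 run).
Changed values: assets.gen, east.gen, meta.txt.

Initial pass — values computed on the first demand:
  kernel.gen = absv(-8) = 8
  assets.gen = add(8, -9) = -1
  trace.gen = absv(-7) = 7
  alpha.gen = min2(7, -7) = -7
  sync.gen = max2(7, -7) = 7
  gamma.gen = min2(7, 8) = 7
  parser.gen = max2(7, -4) = 7
  fold.gen = absv(7) = 7
  east.gen = sub(7, -1) = 8

Second demand — change propagation:
  assets.gen: re-runs because meta.txt -9->1; new result 9.
  east.gen: re-runs because assets.gen -1->9; new result -2.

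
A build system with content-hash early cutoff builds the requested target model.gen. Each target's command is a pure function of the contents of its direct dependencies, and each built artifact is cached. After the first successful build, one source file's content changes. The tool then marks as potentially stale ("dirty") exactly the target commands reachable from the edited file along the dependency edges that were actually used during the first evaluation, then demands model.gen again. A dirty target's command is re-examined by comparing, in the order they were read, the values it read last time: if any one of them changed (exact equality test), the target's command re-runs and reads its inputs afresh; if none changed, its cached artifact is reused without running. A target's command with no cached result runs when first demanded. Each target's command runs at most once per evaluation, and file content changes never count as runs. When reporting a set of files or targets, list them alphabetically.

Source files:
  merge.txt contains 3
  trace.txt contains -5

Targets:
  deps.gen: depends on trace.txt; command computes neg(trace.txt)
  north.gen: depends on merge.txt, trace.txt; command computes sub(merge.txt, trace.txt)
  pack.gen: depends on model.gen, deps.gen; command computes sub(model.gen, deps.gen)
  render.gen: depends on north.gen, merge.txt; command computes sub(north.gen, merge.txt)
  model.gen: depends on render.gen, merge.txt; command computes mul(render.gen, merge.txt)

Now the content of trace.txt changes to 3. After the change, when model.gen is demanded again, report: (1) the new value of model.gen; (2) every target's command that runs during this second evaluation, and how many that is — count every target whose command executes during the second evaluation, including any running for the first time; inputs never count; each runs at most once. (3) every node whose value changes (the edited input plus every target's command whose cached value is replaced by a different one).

First evaluation (everything demanded from the output):
  north.gen = sub(3, -5) = 8
  render.gen = sub(8, 3) = 5
  model.gen = mul(5, 3) = 15

Propagation after the edit:
  north.gen: runs — trace.txt -5->3; result 0.
  render.gen: runs — north.gen 8->0; result -3.
  model.gen: runs — render.gen 5->-3; result -9.

New value of model.gen: -9.
Target commands that run: model.gen, north.gen, render.gen — 3 in total.
Values that change: model.gen, north.gen, render.gen, trace.txt.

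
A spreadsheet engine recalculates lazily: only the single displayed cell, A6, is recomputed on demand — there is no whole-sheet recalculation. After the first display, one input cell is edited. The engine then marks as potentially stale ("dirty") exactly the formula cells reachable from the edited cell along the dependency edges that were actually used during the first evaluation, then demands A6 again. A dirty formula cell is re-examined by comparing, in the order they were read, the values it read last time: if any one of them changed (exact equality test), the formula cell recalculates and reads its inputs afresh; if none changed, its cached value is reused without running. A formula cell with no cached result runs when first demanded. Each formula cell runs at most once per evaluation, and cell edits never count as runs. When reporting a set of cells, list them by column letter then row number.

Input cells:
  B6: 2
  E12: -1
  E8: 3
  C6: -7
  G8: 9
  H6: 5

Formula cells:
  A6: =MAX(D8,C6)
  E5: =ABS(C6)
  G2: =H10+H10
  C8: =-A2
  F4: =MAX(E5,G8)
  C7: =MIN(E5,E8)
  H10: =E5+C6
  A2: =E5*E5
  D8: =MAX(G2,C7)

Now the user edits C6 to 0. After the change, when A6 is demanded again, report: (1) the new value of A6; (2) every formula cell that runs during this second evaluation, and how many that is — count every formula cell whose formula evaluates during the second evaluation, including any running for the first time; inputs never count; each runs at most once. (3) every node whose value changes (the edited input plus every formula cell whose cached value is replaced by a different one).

First evaluation (everything demanded from the output):
  E5 = ABS(-7) = 7
  C7 = MIN(7, 3) = 3
  H10 = 7 + -7 = 0
  G2 = 0 + 0 = 0
  D8 = MAX(0, 3) = 3
  A6 = MAX(3, -7) = 3

Propagation after the edit:
  E5: runs — C6 -7->0; result 0.
  C7: runs — E5 7->0; result 0.
  H10: runs — E5 7->0; C6 -7->0; result 0 (same value as before).
  G2: checked — values it read are unchanged (H10 unchanged, H10 unchanged); reused cached 0 without running.
  D8: runs — C7 3->0; result 0.
  A6: runs — D8 3->0; C6 -7->0; result 0.

Key observation: the cutoff stops propagation at G2 — its inputs' values are unchanged, so it reuses its cache.

New value of A6: 0.
Formula cells that run: A6, C7, D8, E5, H10 — 5 in total.
Values that change: A6, C6, C7, D8, E5.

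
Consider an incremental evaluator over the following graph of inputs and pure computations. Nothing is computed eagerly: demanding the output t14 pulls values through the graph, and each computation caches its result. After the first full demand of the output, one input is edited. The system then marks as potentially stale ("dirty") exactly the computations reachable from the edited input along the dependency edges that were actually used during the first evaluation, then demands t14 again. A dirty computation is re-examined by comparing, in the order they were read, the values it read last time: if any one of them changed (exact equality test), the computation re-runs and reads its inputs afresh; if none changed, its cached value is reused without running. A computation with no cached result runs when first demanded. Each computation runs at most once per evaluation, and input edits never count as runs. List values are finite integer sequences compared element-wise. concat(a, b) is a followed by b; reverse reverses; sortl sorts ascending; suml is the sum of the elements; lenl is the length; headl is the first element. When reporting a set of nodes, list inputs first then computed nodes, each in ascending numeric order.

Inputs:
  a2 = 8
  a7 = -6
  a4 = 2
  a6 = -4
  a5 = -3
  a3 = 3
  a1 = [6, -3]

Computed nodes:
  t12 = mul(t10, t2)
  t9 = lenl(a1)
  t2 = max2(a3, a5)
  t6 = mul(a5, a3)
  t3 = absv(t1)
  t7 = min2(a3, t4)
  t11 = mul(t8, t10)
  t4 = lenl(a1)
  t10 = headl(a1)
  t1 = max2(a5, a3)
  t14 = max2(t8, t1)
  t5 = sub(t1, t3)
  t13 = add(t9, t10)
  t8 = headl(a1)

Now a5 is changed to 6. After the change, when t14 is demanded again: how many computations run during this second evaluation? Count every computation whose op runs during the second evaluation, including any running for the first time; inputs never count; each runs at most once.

Initial pass — values computed on the first demand:
  t1 = max2(-3, 3) = 3
  t8 = headl([6, -3]) = 6
  t14 = max2(6, 3) = 6

Second demand — change propagation:
  t1: re-runs because a5 -3->6; new result 6.
  t14: re-runs because t1 3->6; new result 6 (unchanged).

Run set: t1, t14 (2 run).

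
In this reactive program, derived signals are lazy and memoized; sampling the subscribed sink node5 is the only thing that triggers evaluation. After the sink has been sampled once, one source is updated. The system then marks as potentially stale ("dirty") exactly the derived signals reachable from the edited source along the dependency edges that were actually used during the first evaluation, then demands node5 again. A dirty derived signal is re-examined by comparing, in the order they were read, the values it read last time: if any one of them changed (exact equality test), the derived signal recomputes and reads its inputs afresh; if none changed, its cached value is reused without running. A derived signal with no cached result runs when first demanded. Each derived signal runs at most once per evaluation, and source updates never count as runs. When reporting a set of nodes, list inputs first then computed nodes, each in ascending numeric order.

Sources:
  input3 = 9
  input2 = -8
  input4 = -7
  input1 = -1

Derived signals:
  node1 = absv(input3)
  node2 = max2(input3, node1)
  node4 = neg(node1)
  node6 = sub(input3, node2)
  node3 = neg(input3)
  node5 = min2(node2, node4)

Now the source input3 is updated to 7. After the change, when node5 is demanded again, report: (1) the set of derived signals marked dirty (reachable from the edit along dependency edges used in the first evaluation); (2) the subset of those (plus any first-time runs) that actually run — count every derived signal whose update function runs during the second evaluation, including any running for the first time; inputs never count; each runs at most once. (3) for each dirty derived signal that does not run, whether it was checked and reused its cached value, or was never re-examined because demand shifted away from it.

The edit dirties: node1, node2, node4, node5.
4 derived signals run: node1, node2, node4, node5.
No dirty derived signal escaped a run.

First demand of the output computes:
  node1 = absv(9) = 9
  node2 = max2(9, 9) = 9
  node4 = neg(9) = -9
  node5 = min2(9, -9) = -9

After the edit, cleaning proceeds:
  node1: a read changed (input3 9->7) — executes, giving 7.
  node2: a read changed (input3 9->7; node1 9->7) — executes, giving 7.
  node4: a read changed (node1 9->7) — executes, giving -7.
  node5: a read changed (node2 9->7; node4 -9->-7) — executes, giving -7.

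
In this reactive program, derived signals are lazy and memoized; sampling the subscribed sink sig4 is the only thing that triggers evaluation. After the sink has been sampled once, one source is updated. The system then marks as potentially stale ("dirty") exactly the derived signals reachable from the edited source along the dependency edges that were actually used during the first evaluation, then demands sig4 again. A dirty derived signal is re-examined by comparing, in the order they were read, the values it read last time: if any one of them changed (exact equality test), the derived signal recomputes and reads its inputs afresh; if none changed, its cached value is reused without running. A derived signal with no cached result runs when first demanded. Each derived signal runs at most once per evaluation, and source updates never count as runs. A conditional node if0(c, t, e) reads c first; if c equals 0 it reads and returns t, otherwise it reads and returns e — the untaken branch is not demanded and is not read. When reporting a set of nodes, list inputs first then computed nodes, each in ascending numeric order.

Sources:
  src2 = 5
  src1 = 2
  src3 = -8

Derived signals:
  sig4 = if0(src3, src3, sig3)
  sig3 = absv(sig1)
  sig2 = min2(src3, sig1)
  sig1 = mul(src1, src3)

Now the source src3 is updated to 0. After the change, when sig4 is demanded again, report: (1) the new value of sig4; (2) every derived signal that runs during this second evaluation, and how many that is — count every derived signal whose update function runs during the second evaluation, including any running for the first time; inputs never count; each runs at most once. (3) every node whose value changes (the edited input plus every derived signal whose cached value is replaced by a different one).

First demand of the output computes:
  sig1 = mul(2, -8) = -16
  sig3 = absv(-16) = 16
  sig4 = if0(src3=-8 -> else branch sig3) = 16

After the edit, cleaning proceeds:
  sig1: stays stale; no demand reaches it after the flip.
  sig3: stays stale; no demand reaches it after the flip.
  sig4: a read changed (src3 -8->0) — executes, giving 0.

Note the branch switch — demand abandons sig1, sig3, which are never re-examined.

Demanding sig4 again yields 0.
1 derived signals run: sig4.
The nodes whose values change: src3, sig4.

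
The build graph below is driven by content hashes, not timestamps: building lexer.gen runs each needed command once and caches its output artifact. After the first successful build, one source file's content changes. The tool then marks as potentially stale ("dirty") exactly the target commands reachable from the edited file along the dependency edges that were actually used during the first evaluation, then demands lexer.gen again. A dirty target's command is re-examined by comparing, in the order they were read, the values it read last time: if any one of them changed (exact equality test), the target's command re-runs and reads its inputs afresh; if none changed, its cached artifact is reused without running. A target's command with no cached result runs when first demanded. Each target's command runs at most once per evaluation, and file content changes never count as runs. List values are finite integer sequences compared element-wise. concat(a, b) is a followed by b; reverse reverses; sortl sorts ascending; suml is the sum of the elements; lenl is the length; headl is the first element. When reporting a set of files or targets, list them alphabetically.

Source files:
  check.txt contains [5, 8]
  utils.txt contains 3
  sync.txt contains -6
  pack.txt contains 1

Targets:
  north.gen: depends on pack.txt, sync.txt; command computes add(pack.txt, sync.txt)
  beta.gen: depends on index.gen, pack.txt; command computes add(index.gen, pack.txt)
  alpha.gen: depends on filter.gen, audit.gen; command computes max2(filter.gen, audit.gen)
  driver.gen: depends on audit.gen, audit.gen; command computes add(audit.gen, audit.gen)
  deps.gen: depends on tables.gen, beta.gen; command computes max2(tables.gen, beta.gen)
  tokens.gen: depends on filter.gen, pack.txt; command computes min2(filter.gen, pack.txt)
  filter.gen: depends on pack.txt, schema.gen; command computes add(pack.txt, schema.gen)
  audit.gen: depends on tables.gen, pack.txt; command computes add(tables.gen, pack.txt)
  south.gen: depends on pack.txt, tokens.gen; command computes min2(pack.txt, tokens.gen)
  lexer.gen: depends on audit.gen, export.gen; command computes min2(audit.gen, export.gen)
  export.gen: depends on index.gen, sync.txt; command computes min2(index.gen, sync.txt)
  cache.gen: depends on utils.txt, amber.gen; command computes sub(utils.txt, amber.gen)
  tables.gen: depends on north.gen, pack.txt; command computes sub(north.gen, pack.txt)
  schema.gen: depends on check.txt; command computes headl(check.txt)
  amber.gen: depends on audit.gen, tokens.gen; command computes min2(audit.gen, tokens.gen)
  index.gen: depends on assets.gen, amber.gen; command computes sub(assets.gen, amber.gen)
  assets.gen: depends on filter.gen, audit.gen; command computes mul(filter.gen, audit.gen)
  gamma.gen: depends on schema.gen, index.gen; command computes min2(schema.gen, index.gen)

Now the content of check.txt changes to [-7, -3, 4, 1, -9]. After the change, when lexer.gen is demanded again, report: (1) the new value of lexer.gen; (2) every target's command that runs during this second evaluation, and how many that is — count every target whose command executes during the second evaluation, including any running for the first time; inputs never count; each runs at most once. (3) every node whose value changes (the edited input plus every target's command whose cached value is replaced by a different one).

Initial pass — values computed on the first demand:
  north.gen = add(1, -6) = -5
  schema.gen = headl([5, 8]) = 5
  filter.gen = add(1, 5) = 6
  tables.gen = sub(-5, 1) = -6
  audit.gen = add(-6, 1) = -5
  assets.gen = mul(6, -5) = -30
  tokens.gen = min2(6, 1) = 1
  amber.gen = min2(-5, 1) = -5
  index.gen = sub(-30, -5) = -25
  export.gen = min2(-25, -6) = -25
  lexer.gen = min2(-5, -25) = -25

Second demand — change propagation:
  schema.gen: re-runs because check.txt [5, 8]->[-7, -3, 4, 1, -9]; new result -7.
  filter.gen: re-runs because schema.gen 5->-7; new result -6.
  assets.gen: re-runs because filter.gen 6->-6; new result 30.
  tokens.gen: re-runs because filter.gen 6->-6; new result -6.
  amber.gen: re-runs because tokens.gen 1->-6; new result -6.
  index.gen: re-runs because assets.gen -30->30; amber.gen -5->-6; new result 36.
  export.gen: re-runs because index.gen -25->36; new result -6.
  lexer.gen: re-runs because export.gen -25->-6; new result -6.

lexer.gen now evaluates to -6.
Run set: amber.gen, assets.gen, export.gen, filter.gen, index.gen, lexer.gen, schema.gen, tokens.gen (8 run).
Changed values: amber.gen, assets.gen, check.txt, export.gen, filter.gen, index.gen, lexer.gen, schema.gen, tokens.gen.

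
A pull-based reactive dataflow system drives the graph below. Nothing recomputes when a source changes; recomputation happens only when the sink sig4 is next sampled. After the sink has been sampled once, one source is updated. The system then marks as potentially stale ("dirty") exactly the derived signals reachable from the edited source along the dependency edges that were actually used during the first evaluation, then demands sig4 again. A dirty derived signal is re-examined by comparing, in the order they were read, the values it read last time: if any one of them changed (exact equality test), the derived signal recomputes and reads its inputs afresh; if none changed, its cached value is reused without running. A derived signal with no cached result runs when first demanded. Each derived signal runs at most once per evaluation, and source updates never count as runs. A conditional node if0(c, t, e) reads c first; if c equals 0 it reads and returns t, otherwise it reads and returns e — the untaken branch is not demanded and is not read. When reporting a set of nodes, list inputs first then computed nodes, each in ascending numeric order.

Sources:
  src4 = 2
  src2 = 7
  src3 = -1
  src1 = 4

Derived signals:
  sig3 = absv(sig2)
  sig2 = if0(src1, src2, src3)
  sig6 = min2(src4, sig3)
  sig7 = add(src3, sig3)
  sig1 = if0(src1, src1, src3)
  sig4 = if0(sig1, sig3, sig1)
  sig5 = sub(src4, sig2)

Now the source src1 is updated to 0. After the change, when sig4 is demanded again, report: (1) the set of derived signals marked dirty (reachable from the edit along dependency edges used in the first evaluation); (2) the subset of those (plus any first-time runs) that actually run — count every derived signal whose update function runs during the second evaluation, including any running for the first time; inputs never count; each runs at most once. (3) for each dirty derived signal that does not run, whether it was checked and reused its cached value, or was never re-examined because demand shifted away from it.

Marked dirty: sig1, sig4.
Derived signals that run: sig1, sig2, sig3, sig4 — 4 in total.
Every dirty derived signal ran.
Key observation: a condition flipped, so demand reaches new nodes — sig2, sig3 run for the first time.

First evaluation (everything demanded from the output):
  sig1 = if0(src1=4 -> else branch src3) = -1
  sig4 = if0(sig1=-1 -> else branch sig1) = -1

Propagation after the edit:
  sig1: runs — src1 4->0; result 0.
  sig2: demanded for the first time — runs, produces 7.
  sig3: demanded for the first time — runs, produces 7.
  sig4: runs — sig1 -1->0; sig1 -1->0; result 7.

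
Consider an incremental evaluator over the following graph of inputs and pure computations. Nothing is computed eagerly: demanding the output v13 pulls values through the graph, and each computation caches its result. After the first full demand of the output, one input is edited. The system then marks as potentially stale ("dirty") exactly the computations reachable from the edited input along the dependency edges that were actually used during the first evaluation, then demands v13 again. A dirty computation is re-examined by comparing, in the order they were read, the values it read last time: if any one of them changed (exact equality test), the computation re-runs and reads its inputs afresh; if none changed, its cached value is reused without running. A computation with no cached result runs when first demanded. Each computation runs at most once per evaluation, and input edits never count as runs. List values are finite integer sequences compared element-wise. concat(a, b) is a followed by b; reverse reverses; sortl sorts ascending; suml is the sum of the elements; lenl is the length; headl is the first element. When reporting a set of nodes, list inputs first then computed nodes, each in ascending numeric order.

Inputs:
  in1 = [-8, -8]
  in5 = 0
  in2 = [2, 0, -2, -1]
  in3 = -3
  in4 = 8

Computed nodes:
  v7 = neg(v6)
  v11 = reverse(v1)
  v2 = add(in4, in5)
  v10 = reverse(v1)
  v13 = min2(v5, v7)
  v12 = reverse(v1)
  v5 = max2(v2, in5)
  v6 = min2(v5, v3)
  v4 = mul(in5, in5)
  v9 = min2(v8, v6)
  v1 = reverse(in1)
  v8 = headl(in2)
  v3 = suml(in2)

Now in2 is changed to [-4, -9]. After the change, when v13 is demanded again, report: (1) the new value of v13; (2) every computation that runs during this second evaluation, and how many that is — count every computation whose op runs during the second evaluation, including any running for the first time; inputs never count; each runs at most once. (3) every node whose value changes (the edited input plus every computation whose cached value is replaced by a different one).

v13 now evaluates to 8.
Run set: v3, v6, v7, v13 (4 run).
Changed values: in2, v3, v6, v7, v13.

Initial pass — values computed on the first demand:
  v2 = add(8, 0) = 8
  v3 = suml([2, 0, -2, -1]) = -1
  v5 = max2(8, 0) = 8
  v6 = min2(8, -1) = -1
  v7 = neg(-1) = 1
  v13 = min2(8, 1) = 1

Second demand — change propagation:
  v3: re-runs because in2 [2, 0, -2, -1]->[-4, -9]; new result -13.
  v6: re-runs because v3 -1->-13; new result -13.
  v7: re-runs because v6 -1->-13; new result 13.
  v13: re-runs because v7 1->13; new result 8.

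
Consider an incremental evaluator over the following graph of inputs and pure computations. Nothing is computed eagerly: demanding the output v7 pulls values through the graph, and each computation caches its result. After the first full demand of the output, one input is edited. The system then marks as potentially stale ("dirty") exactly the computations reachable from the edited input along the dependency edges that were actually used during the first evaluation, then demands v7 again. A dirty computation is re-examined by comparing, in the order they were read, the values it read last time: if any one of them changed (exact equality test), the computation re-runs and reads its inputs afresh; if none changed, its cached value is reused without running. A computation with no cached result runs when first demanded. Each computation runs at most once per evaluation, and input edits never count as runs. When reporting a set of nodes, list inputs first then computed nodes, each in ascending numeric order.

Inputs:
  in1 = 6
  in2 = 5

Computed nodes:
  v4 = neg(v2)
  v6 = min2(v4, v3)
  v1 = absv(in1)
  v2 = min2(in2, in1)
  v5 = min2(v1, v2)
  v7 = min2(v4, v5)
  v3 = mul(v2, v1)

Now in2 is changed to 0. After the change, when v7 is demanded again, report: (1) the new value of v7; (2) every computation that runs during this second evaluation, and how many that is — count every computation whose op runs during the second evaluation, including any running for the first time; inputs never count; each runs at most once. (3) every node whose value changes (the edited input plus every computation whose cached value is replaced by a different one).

v7 now evaluates to 0.
Run set: v2, v4, v5, v7 (4 run).
Changed values: in2, v2, v4, v5, v7.

Initial pass — values computed on the first demand:
  v1 = absv(6) = 6
  v2 = min2(5, 6) = 5
  v4 = neg(5) = -5
  v5 = min2(6, 5) = 5
  v7 = min2(-5, 5) = -5

Second demand — change propagation:
  v2: re-runs because in2 5->0; new result 0.
  v4: re-runs because v2 5->0; new result 0.
  v5: re-runs because v2 5->0; new result 0.
  v7: re-runs because v4 -5->0; v5 5->0; new result 0.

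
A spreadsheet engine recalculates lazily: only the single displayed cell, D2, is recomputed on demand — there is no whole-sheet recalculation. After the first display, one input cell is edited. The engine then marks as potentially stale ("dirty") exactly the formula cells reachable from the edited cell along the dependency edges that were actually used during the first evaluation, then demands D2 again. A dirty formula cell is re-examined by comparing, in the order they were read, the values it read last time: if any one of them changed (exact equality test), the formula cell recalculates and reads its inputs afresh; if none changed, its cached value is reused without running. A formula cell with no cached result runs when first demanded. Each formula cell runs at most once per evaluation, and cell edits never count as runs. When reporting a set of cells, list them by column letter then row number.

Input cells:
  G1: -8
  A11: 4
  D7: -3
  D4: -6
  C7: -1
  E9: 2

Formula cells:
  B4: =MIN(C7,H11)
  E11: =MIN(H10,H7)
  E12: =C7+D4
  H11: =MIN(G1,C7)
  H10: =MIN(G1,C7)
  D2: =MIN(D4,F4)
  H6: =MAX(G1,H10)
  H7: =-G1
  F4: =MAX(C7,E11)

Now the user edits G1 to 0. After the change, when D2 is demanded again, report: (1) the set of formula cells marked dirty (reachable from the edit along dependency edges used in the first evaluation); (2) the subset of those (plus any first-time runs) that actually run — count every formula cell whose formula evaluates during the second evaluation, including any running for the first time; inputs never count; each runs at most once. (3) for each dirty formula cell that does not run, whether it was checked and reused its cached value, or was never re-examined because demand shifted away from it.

First evaluation (everything demanded from the output):
  H7 = -(-8) = 8
  H10 = MIN(-8, -1) = -8
  E11 = MIN(-8, 8) = -8
  F4 = MAX(-1, -8) = -1
  D2 = MIN(-6, -1) = -6

Propagation after the edit:
  H7: runs — G1 -8->0; result 0.
  H10: runs — G1 -8->0; result -1.
  E11: runs — H10 -8->-1; H7 8->0; result -1.
  F4: runs — E11 -8->-1; result -1 (same value as before).
  D2: checked — values it read are unchanged (D4 unchanged, F4 unchanged); reused cached -6 without running.

Key observation: the change is absorbed at F4 — it re-runs but produces the same value, and the output's value is unchanged.

Marked dirty: D2, E11, F4, H7, H10.
Formula cells that run: E11, F4, H7, H10 — 4 in total.
Checked but reused from cache: D2.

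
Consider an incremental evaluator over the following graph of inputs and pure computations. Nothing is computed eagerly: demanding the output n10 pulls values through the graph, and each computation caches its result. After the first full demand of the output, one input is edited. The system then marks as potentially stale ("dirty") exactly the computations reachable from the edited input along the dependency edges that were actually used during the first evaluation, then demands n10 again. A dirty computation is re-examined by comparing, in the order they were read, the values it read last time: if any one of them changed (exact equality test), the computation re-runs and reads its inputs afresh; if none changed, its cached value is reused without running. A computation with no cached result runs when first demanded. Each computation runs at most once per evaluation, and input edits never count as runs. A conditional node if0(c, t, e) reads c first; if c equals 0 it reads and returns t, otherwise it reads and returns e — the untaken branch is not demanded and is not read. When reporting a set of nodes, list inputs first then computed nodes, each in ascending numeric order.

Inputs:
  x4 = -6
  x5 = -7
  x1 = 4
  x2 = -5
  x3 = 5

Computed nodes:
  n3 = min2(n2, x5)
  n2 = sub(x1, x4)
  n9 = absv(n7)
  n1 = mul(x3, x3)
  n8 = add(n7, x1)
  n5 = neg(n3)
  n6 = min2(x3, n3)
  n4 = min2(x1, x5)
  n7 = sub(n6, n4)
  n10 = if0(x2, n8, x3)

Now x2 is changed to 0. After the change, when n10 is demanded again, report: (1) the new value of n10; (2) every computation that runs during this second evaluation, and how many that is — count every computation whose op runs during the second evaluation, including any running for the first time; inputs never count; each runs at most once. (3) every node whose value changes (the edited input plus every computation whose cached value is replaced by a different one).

n10 now evaluates to 4.
Run set: n2, n3, n4, n6, n7, n8, n10 (7 run).
Changed values: x2, n10.
The important point: the flipped condition pulls in fresh nodes; n2, n3, n4, n6, n7, n8 run for the first time.

Initial pass — values computed on the first demand:
  n10 = if0(x2=-5 -> else branch x3) = 5

Second demand — change propagation:
  n2: newly demanded (no cache) — executes and yields 10.
  n3: newly demanded (no cache) — executes and yields -7.
  n4: newly demanded (no cache) — executes and yields -7.
  n6: newly demanded (no cache) — executes and yields -7.
  n7: newly demanded (no cache) — executes and yields 0.
  n8: newly demanded (no cache) — executes and yields 4.
  n10: re-runs because x2 -5->0; new result 4.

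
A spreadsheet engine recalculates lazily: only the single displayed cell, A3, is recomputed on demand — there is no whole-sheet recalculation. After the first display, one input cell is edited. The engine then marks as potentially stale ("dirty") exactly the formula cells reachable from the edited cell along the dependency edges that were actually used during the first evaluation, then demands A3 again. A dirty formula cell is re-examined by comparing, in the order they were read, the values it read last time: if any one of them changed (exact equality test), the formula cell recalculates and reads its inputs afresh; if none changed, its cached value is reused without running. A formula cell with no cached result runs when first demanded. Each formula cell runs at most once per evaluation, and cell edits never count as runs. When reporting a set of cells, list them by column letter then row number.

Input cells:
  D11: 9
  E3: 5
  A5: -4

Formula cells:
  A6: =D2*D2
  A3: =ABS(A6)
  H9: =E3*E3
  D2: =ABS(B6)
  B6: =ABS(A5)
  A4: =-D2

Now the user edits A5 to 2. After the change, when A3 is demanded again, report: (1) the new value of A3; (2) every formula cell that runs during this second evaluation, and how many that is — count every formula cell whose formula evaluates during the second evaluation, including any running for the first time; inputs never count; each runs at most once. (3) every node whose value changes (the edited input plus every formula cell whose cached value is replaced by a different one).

New value of A3: 4.
Formula cells that run: A3, A6, B6, D2 — 4 in total.
Values that change: A3, A5, A6, B6, D2.

First evaluation (everything demanded from the output):
  B6 = ABS(-4) = 4
  D2 = ABS(4) = 4
  A6 = 4 * 4 = 16
  A3 = ABS(16) = 16

Propagation after the edit:
  B6: runs — A5 -4->2; result 2.
  D2: runs — B6 4->2; result 2.
  A6: runs — D2 4->2; D2 4->2; result 4.
  A3: runs — A6 16->4; result 4.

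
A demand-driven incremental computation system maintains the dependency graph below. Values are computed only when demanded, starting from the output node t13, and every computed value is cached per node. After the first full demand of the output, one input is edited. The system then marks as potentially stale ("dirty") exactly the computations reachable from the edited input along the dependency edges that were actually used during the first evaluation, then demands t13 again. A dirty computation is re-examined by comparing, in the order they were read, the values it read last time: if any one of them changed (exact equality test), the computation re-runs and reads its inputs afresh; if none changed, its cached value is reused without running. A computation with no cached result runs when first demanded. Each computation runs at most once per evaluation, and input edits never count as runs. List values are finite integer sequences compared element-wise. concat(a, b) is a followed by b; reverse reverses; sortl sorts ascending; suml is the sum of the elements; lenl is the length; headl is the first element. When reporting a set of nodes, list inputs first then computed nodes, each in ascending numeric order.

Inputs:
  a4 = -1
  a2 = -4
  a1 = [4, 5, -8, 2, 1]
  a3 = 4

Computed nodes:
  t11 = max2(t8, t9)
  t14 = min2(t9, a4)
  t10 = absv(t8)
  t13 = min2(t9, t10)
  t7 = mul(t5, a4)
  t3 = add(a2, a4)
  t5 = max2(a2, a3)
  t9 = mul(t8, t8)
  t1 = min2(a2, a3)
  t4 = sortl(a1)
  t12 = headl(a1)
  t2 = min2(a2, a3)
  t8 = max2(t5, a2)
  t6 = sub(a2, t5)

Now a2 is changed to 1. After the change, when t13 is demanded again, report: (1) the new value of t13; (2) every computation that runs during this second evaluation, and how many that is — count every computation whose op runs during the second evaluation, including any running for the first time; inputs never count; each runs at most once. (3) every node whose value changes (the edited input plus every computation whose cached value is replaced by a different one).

First evaluation (everything demanded from the output):
  t5 = max2(-4, 4) = 4
  t8 = max2(4, -4) = 4
  t9 = mul(4, 4) = 16
  t10 = absv(4) = 4
  t13 = min2(16, 4) = 4

Propagation after the edit:
  t5: runs — a2 -4->1; result 4 (same value as before).
  t8: runs — a2 -4->1; result 4 (same value as before).
  t9: checked — values it read are unchanged (t8 unchanged, t8 unchanged); reused cached 16 without running.
  t10: checked — values it read are unchanged (t8 unchanged); reused cached 4 without running.
  t13: checked — values it read are unchanged (t9 unchanged, t10 unchanged); reused cached 4 without running.

Key observation: the cutoff stops propagation at t9 — its inputs' values are unchanged, so it reuses its cache.

New value of t13: 4.
Computations that run: t5, t8 — 2 in total.
Values that change: a2.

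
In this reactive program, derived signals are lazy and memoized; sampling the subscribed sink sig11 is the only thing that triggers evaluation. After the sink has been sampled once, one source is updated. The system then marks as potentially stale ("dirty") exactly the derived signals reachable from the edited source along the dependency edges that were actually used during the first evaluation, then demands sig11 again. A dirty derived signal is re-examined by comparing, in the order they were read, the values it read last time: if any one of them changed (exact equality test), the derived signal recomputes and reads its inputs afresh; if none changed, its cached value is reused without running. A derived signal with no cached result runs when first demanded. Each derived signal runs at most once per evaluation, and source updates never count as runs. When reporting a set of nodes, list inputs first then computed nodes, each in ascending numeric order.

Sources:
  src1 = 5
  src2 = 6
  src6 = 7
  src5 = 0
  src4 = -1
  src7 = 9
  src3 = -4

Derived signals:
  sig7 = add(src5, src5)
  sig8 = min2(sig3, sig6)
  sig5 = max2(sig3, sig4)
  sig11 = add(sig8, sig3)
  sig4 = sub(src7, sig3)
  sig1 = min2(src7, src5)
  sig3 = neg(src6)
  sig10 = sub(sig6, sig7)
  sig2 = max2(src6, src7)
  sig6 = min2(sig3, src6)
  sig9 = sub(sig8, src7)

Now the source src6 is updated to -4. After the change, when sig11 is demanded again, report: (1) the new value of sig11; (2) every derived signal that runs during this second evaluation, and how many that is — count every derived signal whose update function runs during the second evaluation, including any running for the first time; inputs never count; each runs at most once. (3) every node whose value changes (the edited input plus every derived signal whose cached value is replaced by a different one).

First demand of the output computes:
  sig3 = neg(7) = -7
  sig6 = min2(-7, 7) = -7
  sig8 = min2(-7, -7) = -7
  sig11 = add(-7, -7) = -14

After the edit, cleaning proceeds:
  sig3: a read changed (src6 7->-4) — executes, giving 4.
  sig6: a read changed (sig3 -7->4; src6 7->-4) — executes, giving -4.
  sig8: a read changed (sig3 -7->4; sig6 -7->-4) — executes, giving -4.
  sig11: a read changed (sig8 -7->-4; sig3 -7->4) — executes, giving 0.

Demanding sig11 again yields 0.
4 derived signals run: sig3, sig6, sig8, sig11.
The nodes whose values change: src6, sig3, sig6, sig8, sig11.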